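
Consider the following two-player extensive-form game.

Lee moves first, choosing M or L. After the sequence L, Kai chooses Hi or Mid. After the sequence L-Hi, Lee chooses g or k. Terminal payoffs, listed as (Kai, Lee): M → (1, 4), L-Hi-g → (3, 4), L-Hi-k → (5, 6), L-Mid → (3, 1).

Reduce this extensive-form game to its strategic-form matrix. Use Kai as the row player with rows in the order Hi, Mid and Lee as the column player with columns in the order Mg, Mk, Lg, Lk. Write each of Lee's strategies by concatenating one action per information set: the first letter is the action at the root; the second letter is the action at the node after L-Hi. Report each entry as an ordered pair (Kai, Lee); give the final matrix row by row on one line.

Hi: (1,4) (1,4) (3,4) (5,6) | Mid: (1,4) (1,4) (3,1) (3,1)

           Mg       Mk       Lg       Lk
  Hi    (1,4)    (1,4)    (3,4)    (5,6)
 Mid    (1,4)    (1,4)    (3,1)    (3,1)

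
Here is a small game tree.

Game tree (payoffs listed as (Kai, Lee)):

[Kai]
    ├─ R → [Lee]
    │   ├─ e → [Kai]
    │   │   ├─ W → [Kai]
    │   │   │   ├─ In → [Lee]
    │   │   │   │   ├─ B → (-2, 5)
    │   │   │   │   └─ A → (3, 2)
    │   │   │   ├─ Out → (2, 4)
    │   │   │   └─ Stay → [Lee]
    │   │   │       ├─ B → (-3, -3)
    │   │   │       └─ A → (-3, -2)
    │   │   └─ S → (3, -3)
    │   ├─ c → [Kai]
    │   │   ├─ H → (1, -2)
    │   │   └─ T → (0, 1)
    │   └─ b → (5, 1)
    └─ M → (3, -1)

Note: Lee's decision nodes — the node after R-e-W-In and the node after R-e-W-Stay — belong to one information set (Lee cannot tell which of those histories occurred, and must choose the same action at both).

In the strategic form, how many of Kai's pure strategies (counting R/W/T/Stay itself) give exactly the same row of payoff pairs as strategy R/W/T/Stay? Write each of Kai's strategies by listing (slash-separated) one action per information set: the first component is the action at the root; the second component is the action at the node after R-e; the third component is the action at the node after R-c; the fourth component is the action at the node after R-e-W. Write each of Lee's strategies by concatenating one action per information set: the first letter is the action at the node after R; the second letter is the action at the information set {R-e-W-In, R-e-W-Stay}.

1

Row for R/W/T/Stay (columns eB, eA, cB, cA, bB, bA): (-3,-3) (-3,-2) (0,1) (0,1) (5,1) (5,1).
Every one of Kai's information sets is on the play path for some reply by Lee when Kai follows R/W/T/Stay.
Changing the action at any of them therefore changes at least one column, so only R/W/T/Stay itself gives this row.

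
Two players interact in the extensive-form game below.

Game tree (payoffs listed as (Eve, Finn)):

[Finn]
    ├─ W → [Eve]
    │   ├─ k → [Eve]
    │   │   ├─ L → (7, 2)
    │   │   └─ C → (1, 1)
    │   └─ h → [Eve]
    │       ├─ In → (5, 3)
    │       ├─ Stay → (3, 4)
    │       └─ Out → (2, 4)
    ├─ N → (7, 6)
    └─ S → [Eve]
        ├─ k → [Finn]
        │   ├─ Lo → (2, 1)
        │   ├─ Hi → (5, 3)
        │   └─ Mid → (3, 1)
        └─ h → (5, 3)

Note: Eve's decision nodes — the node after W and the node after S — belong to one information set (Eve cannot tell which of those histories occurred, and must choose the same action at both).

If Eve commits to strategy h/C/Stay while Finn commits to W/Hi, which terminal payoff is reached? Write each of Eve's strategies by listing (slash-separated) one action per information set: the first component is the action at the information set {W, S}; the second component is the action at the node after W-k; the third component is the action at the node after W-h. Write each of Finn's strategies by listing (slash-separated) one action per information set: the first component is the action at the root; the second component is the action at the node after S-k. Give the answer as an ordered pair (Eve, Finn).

(3, 4)

Trace the play path from the root:
  Finn plays W
  Eve plays h at [W]
  Eve plays Stay at [W-h]
→ terminal payoff (3, 4).
(Eve's choice at the node after W-k is never reached on this path, so it doesn't affect the outcome.)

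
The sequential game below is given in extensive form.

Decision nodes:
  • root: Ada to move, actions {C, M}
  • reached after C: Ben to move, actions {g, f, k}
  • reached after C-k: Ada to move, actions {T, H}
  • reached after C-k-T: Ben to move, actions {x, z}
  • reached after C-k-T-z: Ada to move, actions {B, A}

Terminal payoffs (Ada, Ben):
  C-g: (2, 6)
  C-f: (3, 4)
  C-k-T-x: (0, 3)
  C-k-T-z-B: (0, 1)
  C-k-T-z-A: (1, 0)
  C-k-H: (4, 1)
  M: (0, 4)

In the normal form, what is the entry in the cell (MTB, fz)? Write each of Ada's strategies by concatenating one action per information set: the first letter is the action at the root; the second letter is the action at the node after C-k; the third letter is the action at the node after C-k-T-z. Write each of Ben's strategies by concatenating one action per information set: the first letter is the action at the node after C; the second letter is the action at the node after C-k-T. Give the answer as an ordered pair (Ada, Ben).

(0, 4)

Trace the play path from the root:
  Ada plays M
→ terminal payoff (0, 4).
(Ada's choice at the node after C-k is never reached on this path, so it doesn't affect the outcome.)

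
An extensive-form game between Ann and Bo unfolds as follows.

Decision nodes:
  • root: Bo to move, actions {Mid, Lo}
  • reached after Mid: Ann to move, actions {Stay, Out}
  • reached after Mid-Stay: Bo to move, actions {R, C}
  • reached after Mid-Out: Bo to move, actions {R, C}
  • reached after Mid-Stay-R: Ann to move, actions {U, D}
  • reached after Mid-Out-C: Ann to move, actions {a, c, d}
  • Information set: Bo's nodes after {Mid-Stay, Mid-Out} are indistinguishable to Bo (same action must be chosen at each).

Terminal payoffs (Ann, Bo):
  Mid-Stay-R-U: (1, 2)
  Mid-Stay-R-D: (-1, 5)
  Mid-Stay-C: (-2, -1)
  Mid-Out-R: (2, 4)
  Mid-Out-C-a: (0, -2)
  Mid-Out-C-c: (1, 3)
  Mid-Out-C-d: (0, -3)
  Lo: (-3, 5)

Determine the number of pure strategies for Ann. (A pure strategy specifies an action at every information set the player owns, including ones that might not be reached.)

12

Ann owns the node after Mid with actions {Stay, Out} — two choices.
Ann owns the node after Mid-Stay-R with actions {U, D} — two choices.
Ann owns the node after Mid-Out-C with actions {a, c, d} — three choices.
A pure strategy fixes one action at each information set independently, so the count is the product 2 × 2 × 3 = 12.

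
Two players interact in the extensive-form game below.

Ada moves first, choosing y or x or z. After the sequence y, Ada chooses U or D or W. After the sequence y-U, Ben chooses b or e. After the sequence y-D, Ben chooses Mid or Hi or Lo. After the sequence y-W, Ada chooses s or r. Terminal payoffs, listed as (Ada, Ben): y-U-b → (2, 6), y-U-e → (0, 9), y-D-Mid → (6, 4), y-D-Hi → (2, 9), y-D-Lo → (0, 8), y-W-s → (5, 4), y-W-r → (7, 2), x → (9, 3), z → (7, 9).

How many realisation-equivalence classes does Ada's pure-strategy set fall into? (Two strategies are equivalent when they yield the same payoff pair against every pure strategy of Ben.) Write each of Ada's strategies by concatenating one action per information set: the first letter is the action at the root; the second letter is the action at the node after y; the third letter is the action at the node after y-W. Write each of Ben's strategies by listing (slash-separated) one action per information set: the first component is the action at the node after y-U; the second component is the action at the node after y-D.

Ada has 18 pure strategies: yUs, yUr, yDs, yDr, yWs, yWr, xUs, xUr, xDs, xDr, xWs, xWr, zUs, zUr, zDs, zDr, zWs, zWr. Columns: b/Mid, b/Hi, b/Lo, e/Mid, e/Hi, e/Lo.
{yUs, yUr} → row (2,6) (2,6) (2,6) (0,9) (0,9) (0,9)
{yDs, yDr} → row (6,4) (2,9) (0,8) (6,4) (2,9) (0,8)
{yWs} → row (5,4) (5,4) (5,4) (5,4) (5,4) (5,4)
{yWr} → row (7,2) (7,2) (7,2) (7,2) (7,2) (7,2)
{xUs, xUr, xDs, xDr, xWs, xWr} → row (9,3) (9,3) (9,3) (9,3) (9,3) (9,3)
{zUs, zUr, zDs, zDr, zWs, zWr} → row (7,9) (7,9) (7,9) (7,9) (7,9) (7,9)
That's 6 distinct rows out of 18 strategies.

6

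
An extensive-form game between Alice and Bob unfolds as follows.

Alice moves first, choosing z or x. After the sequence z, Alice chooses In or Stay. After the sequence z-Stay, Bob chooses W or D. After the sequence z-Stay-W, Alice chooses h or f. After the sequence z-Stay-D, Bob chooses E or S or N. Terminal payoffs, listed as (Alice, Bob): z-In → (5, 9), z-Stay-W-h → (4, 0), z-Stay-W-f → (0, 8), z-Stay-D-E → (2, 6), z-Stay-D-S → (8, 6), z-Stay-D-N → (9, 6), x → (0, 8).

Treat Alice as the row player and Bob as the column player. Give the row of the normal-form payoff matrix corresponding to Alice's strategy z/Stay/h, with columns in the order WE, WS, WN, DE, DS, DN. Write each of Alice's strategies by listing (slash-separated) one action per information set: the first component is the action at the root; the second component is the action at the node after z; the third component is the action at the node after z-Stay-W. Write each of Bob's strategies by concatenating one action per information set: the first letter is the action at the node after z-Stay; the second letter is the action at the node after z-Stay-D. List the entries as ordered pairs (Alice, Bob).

vs WE: Alice plays z → Alice plays Stay at [z] → Bob plays W at [z-Stay] → Alice plays h at [z-Stay-W] → (4, 0)
vs WS: Alice plays z → Alice plays Stay at [z] → Bob plays W at [z-Stay] → Alice plays h at [z-Stay-W] → (4, 0)
vs WN: Alice plays z → Alice plays Stay at [z] → Bob plays W at [z-Stay] → Alice plays h at [z-Stay-W] → (4, 0)
vs DE: Alice plays z → Alice plays Stay at [z] → Bob plays D at [z-Stay] → Bob plays E at [z-Stay-D] → (2, 6)
vs DS: Alice plays z → Alice plays Stay at [z] → Bob plays D at [z-Stay] → Bob plays S at [z-Stay-D] → (8, 6)
vs DN: Alice plays z → Alice plays Stay at [z] → Bob plays D at [z-Stay] → Bob plays N at [z-Stay-D] → (9, 6)

(4,0) (4,0) (4,0) (2,6) (8,6) (9,6)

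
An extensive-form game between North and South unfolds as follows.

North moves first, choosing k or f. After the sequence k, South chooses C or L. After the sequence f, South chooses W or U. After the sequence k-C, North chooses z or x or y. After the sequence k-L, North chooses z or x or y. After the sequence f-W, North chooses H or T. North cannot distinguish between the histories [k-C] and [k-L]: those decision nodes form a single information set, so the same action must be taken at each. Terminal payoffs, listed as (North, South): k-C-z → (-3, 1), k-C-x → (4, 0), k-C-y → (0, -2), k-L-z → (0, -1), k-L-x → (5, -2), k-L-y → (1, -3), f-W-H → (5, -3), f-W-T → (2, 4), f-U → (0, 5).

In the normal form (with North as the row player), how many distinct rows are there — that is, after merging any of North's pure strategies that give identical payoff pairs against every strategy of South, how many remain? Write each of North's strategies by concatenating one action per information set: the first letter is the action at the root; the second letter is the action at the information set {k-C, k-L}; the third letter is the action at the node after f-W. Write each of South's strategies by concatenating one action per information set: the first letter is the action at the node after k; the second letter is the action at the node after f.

North has 12 pure strategies: kzH, kzT, kxH, kxT, kyH, kyT, fzH, fzT, fxH, fxT, fyH, fyT. Columns: CW, CU, LW, LU.
{kzH, kzT} → row (-3,1) (-3,1) (0,-1) (0,-1)
{kxH, kxT} → row (4,0) (4,0) (5,-2) (5,-2)
{kyH, kyT} → row (0,-2) (0,-2) (1,-3) (1,-3)
{fzH, fxH, fyH} → row (5,-3) (0,5) (5,-3) (0,5)
{fzT, fxT, fyT} → row (2,4) (0,5) (2,4) (0,5)
That's 5 distinct rows out of 12 strategies.

5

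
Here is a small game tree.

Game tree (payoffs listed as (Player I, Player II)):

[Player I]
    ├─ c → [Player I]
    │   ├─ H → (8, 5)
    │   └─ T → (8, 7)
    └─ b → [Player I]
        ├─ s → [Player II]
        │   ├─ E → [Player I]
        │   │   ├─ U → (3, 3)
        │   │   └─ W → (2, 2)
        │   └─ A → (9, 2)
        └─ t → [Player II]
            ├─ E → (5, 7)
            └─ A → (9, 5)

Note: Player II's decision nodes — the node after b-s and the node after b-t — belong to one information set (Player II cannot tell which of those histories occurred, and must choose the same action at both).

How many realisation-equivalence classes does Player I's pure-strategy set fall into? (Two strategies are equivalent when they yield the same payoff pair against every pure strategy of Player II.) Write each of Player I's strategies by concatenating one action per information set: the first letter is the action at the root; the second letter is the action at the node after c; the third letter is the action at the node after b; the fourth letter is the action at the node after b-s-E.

Player I has 16 pure strategies: cHsU, cHsW, cHtU, cHtW, cTsU, cTsW, cTtU, cTtW, bHsU, bHsW, bHtU, bHtW, bTsU, bTsW, bTtU, bTtW. Columns: E, A.
{cHsU, cHsW, cHtU, cHtW} → row (8,5) (8,5)
{cTsU, cTsW, cTtU, cTtW} → row (8,7) (8,7)
{bHsU, bTsU} → row (3,3) (9,2)
{bHsW, bTsW} → row (2,2) (9,2)
{bHtU, bHtW, bTtU, bTtW} → row (5,7) (9,5)
That's 5 distinct rows out of 16 strategies.

5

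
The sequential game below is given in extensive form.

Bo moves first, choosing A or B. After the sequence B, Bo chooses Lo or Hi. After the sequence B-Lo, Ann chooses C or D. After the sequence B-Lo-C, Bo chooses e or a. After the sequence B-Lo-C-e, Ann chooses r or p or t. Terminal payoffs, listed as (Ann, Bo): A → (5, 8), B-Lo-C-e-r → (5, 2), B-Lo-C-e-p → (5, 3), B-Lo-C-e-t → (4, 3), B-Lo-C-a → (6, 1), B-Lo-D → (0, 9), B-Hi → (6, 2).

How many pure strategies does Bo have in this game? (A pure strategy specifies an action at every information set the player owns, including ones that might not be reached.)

8

Bo owns the root with actions {A, B} — two choices.
Bo owns the node after B with actions {Lo, Hi} — two choices.
Bo owns the node after B-Lo-C with actions {e, a} — two choices.
A pure strategy fixes one action at each information set independently, so the count is the product 2 × 2 × 2 = 8.
(For reference, Ann has 6 pure strategies, giving a 8×6 normal-form matrix.)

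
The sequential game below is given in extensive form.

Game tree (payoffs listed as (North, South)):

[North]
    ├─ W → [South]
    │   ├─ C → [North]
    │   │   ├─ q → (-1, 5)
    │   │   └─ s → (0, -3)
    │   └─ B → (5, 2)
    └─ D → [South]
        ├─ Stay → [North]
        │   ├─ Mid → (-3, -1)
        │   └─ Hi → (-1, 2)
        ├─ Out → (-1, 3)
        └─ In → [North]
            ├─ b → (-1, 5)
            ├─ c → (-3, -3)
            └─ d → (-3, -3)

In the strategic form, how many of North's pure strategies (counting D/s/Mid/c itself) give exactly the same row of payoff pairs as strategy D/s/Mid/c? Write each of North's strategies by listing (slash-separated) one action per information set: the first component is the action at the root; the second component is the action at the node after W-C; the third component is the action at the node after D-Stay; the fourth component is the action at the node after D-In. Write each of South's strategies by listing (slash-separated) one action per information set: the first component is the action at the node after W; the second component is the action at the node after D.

4

Row for D/s/Mid/c (columns C/Stay, C/Out, C/In, B/Stay, B/Out, B/In): (-3,-1) (-1,3) (-3,-3) (-3,-1) (-1,3) (-3,-3).
Under D/s/Mid/c, North's choice at the node after W-C can never be reached regardless of what South does, so varying those choices leaves every outcome unchanged.
Holding the reachable choices fixed and varying the unreachable one freely already gives 2 equivalent strategies.
Checking the remaining rows, D/q/Mid/d, D/s/Mid/d also happen to give the same payoffs in every column, bringing the total to 4: D/q/Mid/c, D/q/Mid/d, D/s/Mid/c, D/s/Mid/d.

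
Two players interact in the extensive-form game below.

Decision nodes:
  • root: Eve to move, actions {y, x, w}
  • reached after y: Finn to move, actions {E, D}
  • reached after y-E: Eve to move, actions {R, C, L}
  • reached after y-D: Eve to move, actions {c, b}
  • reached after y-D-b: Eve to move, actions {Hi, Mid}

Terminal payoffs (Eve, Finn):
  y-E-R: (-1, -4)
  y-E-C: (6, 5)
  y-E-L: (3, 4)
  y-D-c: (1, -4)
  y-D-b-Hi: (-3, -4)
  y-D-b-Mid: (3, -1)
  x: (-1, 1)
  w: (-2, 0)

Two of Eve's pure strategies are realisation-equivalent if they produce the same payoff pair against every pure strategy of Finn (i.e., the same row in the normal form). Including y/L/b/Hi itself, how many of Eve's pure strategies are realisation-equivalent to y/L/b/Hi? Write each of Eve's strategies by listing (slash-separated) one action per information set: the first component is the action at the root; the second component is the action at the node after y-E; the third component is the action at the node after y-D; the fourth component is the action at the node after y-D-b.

1

Row for y/L/b/Hi (columns E, D): (3,4) (-3,-4).
Every one of Eve's information sets is on the play path for some reply by Finn when Eve follows y/L/b/Hi.
Changing the action at any of them therefore changes at least one column, so only y/L/b/Hi itself gives this row.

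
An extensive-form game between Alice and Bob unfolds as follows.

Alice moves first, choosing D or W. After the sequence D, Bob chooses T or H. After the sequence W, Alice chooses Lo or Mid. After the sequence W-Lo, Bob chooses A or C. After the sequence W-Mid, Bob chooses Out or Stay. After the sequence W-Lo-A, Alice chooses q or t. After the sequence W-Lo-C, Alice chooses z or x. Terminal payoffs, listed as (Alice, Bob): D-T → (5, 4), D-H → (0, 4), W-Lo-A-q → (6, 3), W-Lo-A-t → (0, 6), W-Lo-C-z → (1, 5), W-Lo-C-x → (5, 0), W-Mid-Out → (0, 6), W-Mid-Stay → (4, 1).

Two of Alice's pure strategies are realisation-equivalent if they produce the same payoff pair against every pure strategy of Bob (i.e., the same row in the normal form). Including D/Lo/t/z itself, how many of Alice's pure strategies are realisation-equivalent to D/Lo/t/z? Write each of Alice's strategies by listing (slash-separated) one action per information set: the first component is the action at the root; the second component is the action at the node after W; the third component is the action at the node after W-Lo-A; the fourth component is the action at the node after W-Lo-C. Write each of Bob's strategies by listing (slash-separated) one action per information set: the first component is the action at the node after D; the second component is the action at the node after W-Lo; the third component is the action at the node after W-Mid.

8

Row for D/Lo/t/z (columns T/A/Out, T/A/Stay, T/C/Out, T/C/Stay, H/A/Out, H/A/Stay, H/C/Out, H/C/Stay): (5,4) (5,4) (5,4) (5,4) (0,4) (0,4) (0,4) (0,4).
Under D/Lo/t/z, Alice's choice at the node after W and at the node after W-Lo-A and at the node after W-Lo-C can never be reached regardless of what Bob does, so varying those choices leaves every outcome unchanged.
Holding the reachable choices fixed and varying the unreachable ones freely already gives 2 × 2 × 2 = 8 equivalent strategies.
No other strategy reproduces this row, so those 8 are the full class: D/Lo/q/z, D/Lo/q/x, D/Lo/t/z, D/Lo/t/x, D/Mid/q/z, D/Mid/q/x, D/Mid/t/z, D/Mid/t/x.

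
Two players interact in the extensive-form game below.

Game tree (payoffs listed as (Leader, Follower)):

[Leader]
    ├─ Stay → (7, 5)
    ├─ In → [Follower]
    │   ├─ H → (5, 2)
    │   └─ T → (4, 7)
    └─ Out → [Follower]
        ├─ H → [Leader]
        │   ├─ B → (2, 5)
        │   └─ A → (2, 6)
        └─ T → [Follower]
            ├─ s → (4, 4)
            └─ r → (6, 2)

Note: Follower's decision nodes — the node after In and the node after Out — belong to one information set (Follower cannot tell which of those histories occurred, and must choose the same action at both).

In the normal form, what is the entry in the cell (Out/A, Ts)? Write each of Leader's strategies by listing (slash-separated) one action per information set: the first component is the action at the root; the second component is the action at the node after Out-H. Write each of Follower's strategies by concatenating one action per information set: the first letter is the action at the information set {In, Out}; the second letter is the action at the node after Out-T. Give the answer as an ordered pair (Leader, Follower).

Trace the play path from the root:
  Leader plays Out
  Follower plays T at [Out]
  Follower plays s at [Out-T]
→ terminal payoff (4, 4).
(Leader's choice at the node after Out-H is never reached on this path, so it doesn't affect the outcome.)

(4, 4)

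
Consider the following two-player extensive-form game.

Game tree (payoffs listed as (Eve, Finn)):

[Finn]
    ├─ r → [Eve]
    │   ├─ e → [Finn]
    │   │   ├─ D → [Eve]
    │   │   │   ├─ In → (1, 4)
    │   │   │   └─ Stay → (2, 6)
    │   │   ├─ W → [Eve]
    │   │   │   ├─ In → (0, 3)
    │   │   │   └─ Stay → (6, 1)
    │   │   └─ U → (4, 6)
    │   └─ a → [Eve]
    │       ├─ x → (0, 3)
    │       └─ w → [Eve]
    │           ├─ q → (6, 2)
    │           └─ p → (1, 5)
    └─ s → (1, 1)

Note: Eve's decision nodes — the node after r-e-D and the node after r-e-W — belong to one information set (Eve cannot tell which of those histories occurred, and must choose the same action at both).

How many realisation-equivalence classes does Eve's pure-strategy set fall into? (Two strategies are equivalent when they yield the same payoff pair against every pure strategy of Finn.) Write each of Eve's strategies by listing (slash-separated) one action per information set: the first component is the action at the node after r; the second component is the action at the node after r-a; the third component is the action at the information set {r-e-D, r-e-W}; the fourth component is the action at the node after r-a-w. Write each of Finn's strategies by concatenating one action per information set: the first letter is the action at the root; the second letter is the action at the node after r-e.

Eve has 16 pure strategies: e/x/In/q, e/x/In/p, e/x/Stay/q, e/x/Stay/p, e/w/In/q, e/w/In/p, e/w/Stay/q, e/w/Stay/p, a/x/In/q, a/x/In/p, a/x/Stay/q, a/x/Stay/p, a/w/In/q, a/w/In/p, a/w/Stay/q, a/w/Stay/p. Columns: rD, rW, rU, sD, sW, sU.
{e/x/In/q, e/x/In/p, e/w/In/q, e/w/In/p} → row (1,4) (0,3) (4,6) (1,1) (1,1) (1,1)
{e/x/Stay/q, e/x/Stay/p, e/w/Stay/q, e/w/Stay/p} → row (2,6) (6,1) (4,6) (1,1) (1,1) (1,1)
{a/x/In/q, a/x/In/p, a/x/Stay/q, a/x/Stay/p} → row (0,3) (0,3) (0,3) (1,1) (1,1) (1,1)
{a/w/In/q, a/w/Stay/q} → row (6,2) (6,2) (6,2) (1,1) (1,1) (1,1)
{a/w/In/p, a/w/Stay/p} → row (1,5) (1,5) (1,5) (1,1) (1,1) (1,1)
That's 5 distinct rows out of 16 strategies.

5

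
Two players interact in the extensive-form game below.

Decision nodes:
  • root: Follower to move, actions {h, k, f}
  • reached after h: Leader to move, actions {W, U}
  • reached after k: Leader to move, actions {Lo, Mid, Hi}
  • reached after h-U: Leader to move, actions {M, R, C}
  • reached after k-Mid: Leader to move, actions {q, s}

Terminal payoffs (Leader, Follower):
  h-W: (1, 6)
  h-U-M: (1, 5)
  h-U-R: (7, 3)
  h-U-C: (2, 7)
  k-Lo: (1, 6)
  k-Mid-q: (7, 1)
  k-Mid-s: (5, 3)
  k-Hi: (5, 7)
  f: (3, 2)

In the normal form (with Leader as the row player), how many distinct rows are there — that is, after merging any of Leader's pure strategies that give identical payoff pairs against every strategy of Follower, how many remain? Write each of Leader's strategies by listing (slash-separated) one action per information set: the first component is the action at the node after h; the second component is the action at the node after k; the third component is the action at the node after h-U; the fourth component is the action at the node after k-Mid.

Leader has 36 pure strategies: W/Lo/M/q, W/Lo/M/s, W/Lo/R/q, W/Lo/R/s, W/Lo/C/q, W/Lo/C/s, W/Mid/M/q, W/Mid/M/s, W/Mid/R/q, W/Mid/R/s, W/Mid/C/q, W/Mid/C/s, W/Hi/M/q, W/Hi/M/s, W/Hi/R/q, W/Hi/R/s, W/Hi/C/q, W/Hi/C/s, U/Lo/M/q, U/Lo/M/s, U/Lo/R/q, U/Lo/R/s, U/Lo/C/q, U/Lo/C/s, U/Mid/M/q, U/Mid/M/s, U/Mid/R/q, U/Mid/R/s, U/Mid/C/q, U/Mid/C/s, U/Hi/M/q, U/Hi/M/s, U/Hi/R/q, U/Hi/R/s, U/Hi/C/q, U/Hi/C/s. Columns: h, k, f.
{W/Lo/M/q, W/Lo/M/s, W/Lo/R/q, W/Lo/R/s, W/Lo/C/q, W/Lo/C/s} → row (1,6) (1,6) (3,2)
{W/Mid/M/q, W/Mid/R/q, W/Mid/C/q} → row (1,6) (7,1) (3,2)
{W/Mid/M/s, W/Mid/R/s, W/Mid/C/s} → row (1,6) (5,3) (3,2)
{W/Hi/M/q, W/Hi/M/s, W/Hi/R/q, W/Hi/R/s, W/Hi/C/q, W/Hi/C/s} → row (1,6) (5,7) (3,2)
{U/Lo/M/q, U/Lo/M/s} → row (1,5) (1,6) (3,2)
{U/Lo/R/q, U/Lo/R/s} → row (7,3) (1,6) (3,2)
{U/Lo/C/q, U/Lo/C/s} → row (2,7) (1,6) (3,2)
{U/Mid/M/q} → row (1,5) (7,1) (3,2)
{U/Mid/M/s} → row (1,5) (5,3) (3,2)
{U/Mid/R/q} → row (7,3) (7,1) (3,2)
{U/Mid/R/s} → row (7,3) (5,3) (3,2)
{U/Mid/C/q} → row (2,7) (7,1) (3,2)
{U/Mid/C/s} → row (2,7) (5,3) (3,2)
{U/Hi/M/q, U/Hi/M/s} → row (1,5) (5,7) (3,2)
{U/Hi/R/q, U/Hi/R/s} → row (7,3) (5,7) (3,2)
{U/Hi/C/q, U/Hi/C/s} → row (2,7) (5,7) (3,2)
That's 16 distinct rows out of 36 strategies.

16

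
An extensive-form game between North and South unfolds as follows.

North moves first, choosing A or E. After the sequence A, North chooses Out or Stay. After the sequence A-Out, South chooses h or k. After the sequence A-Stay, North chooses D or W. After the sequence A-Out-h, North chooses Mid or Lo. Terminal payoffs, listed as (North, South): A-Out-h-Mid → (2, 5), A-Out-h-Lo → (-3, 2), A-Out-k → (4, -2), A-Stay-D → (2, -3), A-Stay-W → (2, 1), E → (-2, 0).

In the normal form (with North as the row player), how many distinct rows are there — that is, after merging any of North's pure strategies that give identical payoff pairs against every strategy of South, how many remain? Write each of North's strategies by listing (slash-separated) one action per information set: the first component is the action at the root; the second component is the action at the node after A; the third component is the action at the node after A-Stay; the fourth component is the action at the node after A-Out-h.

5

North has 16 pure strategies: A/Out/D/Mid, A/Out/D/Lo, A/Out/W/Mid, A/Out/W/Lo, A/Stay/D/Mid, A/Stay/D/Lo, A/Stay/W/Mid, A/Stay/W/Lo, E/Out/D/Mid, E/Out/D/Lo, E/Out/W/Mid, E/Out/W/Lo, E/Stay/D/Mid, E/Stay/D/Lo, E/Stay/W/Mid, E/Stay/W/Lo. Columns: h, k.
{A/Out/D/Mid, A/Out/W/Mid} → row (2,5) (4,-2)
{A/Out/D/Lo, A/Out/W/Lo} → row (-3,2) (4,-2)
{A/Stay/D/Mid, A/Stay/D/Lo} → row (2,-3) (2,-3)
{A/Stay/W/Mid, A/Stay/W/Lo} → row (2,1) (2,1)
{E/Out/D/Mid, E/Out/D/Lo, E/Out/W/Mid, E/Out/W/Lo, E/Stay/D/Mid, E/Stay/D/Lo, E/Stay/W/Mid, E/Stay/W/Lo} → row (-2,0) (-2,0)
That's 5 distinct rows out of 16 strategies.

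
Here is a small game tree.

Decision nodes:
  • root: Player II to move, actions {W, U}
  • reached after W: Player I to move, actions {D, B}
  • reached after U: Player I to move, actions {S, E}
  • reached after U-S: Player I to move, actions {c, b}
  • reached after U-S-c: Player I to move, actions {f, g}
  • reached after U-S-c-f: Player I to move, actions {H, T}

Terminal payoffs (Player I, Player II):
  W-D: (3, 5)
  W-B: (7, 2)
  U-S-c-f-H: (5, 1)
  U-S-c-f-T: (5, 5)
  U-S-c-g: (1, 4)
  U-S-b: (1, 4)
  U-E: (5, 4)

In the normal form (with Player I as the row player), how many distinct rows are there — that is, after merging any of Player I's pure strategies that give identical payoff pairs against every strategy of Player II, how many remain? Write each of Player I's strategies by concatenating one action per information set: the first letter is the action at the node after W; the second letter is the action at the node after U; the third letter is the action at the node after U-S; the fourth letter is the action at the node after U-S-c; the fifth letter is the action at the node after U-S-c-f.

Player I has 32 pure strategies: DScfH, DScfT, DScgH, DScgT, DSbfH, DSbfT, DSbgH, DSbgT, DEcfH, DEcfT, DEcgH, DEcgT, DEbfH, DEbfT, DEbgH, DEbgT, BScfH, BScfT, BScgH, BScgT, BSbfH, BSbfT, BSbgH, BSbgT, BEcfH, BEcfT, BEcgH, BEcgT, BEbfH, BEbfT, BEbgH, BEbgT. Columns: W, U.
{DScfH} → row (3,5) (5,1)
{DScfT} → row (3,5) (5,5)
{DScgH, DScgT, DSbfH, DSbfT, DSbgH, DSbgT} → row (3,5) (1,4)
{DEcfH, DEcfT, DEcgH, DEcgT, DEbfH, DEbfT, DEbgH, DEbgT} → row (3,5) (5,4)
{BScfH} → row (7,2) (5,1)
{BScfT} → row (7,2) (5,5)
{BScgH, BScgT, BSbfH, BSbfT, BSbgH, BSbgT} → row (7,2) (1,4)
{BEcfH, BEcfT, BEcgH, BEcgT, BEbfH, BEbfT, BEbgH, BEbgT} → row (7,2) (5,4)
That's 8 distinct rows out of 32 strategies.

8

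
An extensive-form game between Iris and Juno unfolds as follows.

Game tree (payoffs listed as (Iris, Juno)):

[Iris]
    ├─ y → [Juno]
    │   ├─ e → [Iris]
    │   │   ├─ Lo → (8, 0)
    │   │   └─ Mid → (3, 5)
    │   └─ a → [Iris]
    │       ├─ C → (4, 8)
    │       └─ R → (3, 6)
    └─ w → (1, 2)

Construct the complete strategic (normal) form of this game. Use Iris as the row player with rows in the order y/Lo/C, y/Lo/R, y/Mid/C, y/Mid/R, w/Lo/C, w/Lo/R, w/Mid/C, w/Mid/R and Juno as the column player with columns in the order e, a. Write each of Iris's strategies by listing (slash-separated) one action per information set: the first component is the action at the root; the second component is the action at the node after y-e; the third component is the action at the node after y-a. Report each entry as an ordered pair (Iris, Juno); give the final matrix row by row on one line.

               e        a
 y/Lo/C    (8,0)    (4,8)
 y/Lo/R    (8,0)    (3,6)
y/Mid/C    (3,5)    (4,8)
y/Mid/R    (3,5)    (3,6)
 w/Lo/C    (1,2)    (1,2)
 w/Lo/R    (1,2)    (1,2)
w/Mid/C    (1,2)    (1,2)
w/Mid/R    (1,2)    (1,2)

y/Lo/C: (8,0) (4,8) | y/Lo/R: (8,0) (3,6) | y/Mid/C: (3,5) (4,8) | y/Mid/R: (3,5) (3,6) | w/Lo/C: (1,2) (1,2) | w/Lo/R: (1,2) (1,2) | w/Mid/C: (1,2) (1,2) | w/Mid/R: (1,2) (1,2)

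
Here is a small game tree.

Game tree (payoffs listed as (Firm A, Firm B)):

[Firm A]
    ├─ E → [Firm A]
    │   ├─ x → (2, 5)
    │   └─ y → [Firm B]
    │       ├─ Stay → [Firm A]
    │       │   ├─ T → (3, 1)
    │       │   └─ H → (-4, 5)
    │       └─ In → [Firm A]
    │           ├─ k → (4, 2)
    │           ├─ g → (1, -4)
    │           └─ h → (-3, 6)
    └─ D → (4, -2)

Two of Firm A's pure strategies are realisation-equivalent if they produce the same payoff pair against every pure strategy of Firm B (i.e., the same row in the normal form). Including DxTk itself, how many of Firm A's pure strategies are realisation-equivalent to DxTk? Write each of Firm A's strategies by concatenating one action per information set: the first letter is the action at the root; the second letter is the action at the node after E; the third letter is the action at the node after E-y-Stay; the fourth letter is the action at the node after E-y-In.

Row for DxTk (columns Stay, In): (4,-2) (4,-2).
Under DxTk, Firm A's choice at the node after E and at the node after E-y-Stay and at the node after E-y-In can never be reached regardless of what Firm B does, so varying those choices leaves every outcome unchanged.
Holding the reachable choices fixed and varying the unreachable ones freely already gives 2 × 2 × 3 = 12 equivalent strategies.
No other strategy reproduces this row, so those 12 are the full class: DxTk, DxTg, DxTh, DxHk, DxHg, DxHh, DyTk, DyTg, DyTh, DyHk, DyHg, DyHh.

12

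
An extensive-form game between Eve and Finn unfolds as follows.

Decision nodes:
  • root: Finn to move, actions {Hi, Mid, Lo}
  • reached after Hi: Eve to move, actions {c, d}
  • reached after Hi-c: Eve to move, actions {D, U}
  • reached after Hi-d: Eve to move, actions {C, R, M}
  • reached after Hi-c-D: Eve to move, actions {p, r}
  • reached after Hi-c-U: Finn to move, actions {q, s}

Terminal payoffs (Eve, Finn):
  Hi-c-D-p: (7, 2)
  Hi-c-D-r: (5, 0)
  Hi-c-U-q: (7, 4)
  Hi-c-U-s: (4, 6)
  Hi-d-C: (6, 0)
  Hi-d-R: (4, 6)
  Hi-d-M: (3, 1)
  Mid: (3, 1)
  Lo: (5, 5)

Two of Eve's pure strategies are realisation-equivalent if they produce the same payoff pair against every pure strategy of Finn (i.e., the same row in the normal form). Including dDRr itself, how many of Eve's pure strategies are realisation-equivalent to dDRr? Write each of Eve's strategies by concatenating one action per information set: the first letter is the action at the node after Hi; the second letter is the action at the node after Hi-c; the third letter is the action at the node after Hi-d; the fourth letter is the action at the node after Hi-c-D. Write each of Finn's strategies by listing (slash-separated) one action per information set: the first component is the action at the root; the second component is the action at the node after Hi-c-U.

Row for dDRr (columns Hi/q, Hi/s, Mid/q, Mid/s, Lo/q, Lo/s): (4,6) (4,6) (3,1) (3,1) (5,5) (5,5).
Under dDRr, Eve's choice at the node after Hi-c and at the node after Hi-c-D can never be reached regardless of what Finn does, so varying those choices leaves every outcome unchanged.
Holding the reachable choices fixed and varying the unreachable ones freely already gives 2 × 2 = 4 equivalent strategies.
No other strategy reproduces this row, so those 4 are the full class: dDRp, dDRr, dURp, dURr.

4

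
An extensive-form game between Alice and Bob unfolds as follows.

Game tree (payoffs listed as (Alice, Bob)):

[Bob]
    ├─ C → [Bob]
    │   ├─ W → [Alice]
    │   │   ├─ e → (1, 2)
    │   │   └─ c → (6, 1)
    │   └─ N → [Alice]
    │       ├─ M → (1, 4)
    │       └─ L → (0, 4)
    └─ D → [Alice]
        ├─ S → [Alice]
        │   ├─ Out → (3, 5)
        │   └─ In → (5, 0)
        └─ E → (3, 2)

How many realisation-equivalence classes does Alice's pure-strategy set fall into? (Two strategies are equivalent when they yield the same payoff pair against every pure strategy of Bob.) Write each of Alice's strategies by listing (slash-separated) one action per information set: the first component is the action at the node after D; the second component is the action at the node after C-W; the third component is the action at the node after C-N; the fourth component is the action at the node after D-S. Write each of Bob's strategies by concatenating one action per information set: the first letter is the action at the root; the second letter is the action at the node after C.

12

Alice has 16 pure strategies: S/e/M/Out, S/e/M/In, S/e/L/Out, S/e/L/In, S/c/M/Out, S/c/M/In, S/c/L/Out, S/c/L/In, E/e/M/Out, E/e/M/In, E/e/L/Out, E/e/L/In, E/c/M/Out, E/c/M/In, E/c/L/Out, E/c/L/In. Columns: CW, CN, DW, DN.
{S/e/M/Out} → row (1,2) (1,4) (3,5) (3,5)
{S/e/M/In} → row (1,2) (1,4) (5,0) (5,0)
{S/e/L/Out} → row (1,2) (0,4) (3,5) (3,5)
{S/e/L/In} → row (1,2) (0,4) (5,0) (5,0)
{S/c/M/Out} → row (6,1) (1,4) (3,5) (3,5)
{S/c/M/In} → row (6,1) (1,4) (5,0) (5,0)
{S/c/L/Out} → row (6,1) (0,4) (3,5) (3,5)
{S/c/L/In} → row (6,1) (0,4) (5,0) (5,0)
{E/e/M/Out, E/e/M/In} → row (1,2) (1,4) (3,2) (3,2)
{E/e/L/Out, E/e/L/In} → row (1,2) (0,4) (3,2) (3,2)
{E/c/M/Out, E/c/M/In} → row (6,1) (1,4) (3,2) (3,2)
{E/c/L/Out, E/c/L/In} → row (6,1) (0,4) (3,2) (3,2)
That's 12 distinct rows out of 16 strategies.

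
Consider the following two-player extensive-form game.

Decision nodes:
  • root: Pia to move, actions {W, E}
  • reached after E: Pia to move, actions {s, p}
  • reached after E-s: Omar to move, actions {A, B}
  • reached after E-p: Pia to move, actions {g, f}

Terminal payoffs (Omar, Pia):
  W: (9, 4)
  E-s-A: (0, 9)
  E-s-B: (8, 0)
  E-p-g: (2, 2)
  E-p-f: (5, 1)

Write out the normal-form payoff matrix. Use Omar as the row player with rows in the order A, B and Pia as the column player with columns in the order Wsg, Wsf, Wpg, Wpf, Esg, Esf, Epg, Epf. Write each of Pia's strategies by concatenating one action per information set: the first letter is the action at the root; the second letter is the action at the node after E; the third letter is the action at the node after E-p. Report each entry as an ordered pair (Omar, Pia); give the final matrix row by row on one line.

A: (9,4) (9,4) (9,4) (9,4) (0,9) (0,9) (2,2) (5,1) | B: (9,4) (9,4) (9,4) (9,4) (8,0) (8,0) (2,2) (5,1)

Row A: Wsg→(9,4), Wsf→(9,4), Wpg→(9,4), Wpf→(9,4), Esg→(0,9), Esf→(0,9), Epg→(2,2), Epf→(5,1)
Row B: Wsg→(9,4), Wsf→(9,4), Wpg→(9,4), Wpf→(9,4), Esg→(8,0), Esf→(8,0), Epg→(2,2), Epf→(5,1)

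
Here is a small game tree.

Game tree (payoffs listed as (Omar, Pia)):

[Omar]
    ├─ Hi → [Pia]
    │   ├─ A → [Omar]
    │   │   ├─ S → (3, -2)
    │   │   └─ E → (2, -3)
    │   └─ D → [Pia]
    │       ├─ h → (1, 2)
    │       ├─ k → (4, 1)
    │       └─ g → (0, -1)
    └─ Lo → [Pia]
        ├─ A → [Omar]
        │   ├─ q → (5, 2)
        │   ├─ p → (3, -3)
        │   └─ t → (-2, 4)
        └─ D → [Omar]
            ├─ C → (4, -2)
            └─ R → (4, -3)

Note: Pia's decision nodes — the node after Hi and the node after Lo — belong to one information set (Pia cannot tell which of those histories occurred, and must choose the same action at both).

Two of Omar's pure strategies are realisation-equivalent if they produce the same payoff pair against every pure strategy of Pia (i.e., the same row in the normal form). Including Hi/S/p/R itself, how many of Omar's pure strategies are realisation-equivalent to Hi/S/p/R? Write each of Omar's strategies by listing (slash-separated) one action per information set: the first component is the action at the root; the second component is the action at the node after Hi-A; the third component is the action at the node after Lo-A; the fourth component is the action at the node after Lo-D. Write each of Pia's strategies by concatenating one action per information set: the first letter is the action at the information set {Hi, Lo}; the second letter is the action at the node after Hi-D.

6

Row for Hi/S/p/R (columns Ah, Ak, Ag, Dh, Dk, Dg): (3,-2) (3,-2) (3,-2) (1,2) (4,1) (0,-1).
Under Hi/S/p/R, Omar's choice at the node after Lo-A and at the node after Lo-D can never be reached regardless of what Pia does, so varying those choices leaves every outcome unchanged.
Holding the reachable choices fixed and varying the unreachable ones freely already gives 3 × 2 = 6 equivalent strategies.
No other strategy reproduces this row, so those 6 are the full class: Hi/S/q/C, Hi/S/q/R, Hi/S/p/C, Hi/S/p/R, Hi/S/t/C, Hi/S/t/R.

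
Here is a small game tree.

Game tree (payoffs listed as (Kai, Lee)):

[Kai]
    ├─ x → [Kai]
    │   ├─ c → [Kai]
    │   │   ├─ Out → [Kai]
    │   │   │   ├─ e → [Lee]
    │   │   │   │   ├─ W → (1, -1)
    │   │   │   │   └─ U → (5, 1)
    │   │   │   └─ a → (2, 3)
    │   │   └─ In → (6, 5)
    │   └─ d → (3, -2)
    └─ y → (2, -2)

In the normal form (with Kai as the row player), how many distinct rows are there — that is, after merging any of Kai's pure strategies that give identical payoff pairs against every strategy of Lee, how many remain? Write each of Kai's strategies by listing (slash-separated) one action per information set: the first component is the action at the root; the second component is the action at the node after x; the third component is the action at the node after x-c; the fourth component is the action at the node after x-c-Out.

5

Kai has 16 pure strategies: x/c/Out/e, x/c/Out/a, x/c/In/e, x/c/In/a, x/d/Out/e, x/d/Out/a, x/d/In/e, x/d/In/a, y/c/Out/e, y/c/Out/a, y/c/In/e, y/c/In/a, y/d/Out/e, y/d/Out/a, y/d/In/e, y/d/In/a. Columns: W, U.
{x/c/Out/e} → row (1,-1) (5,1)
{x/c/Out/a} → row (2,3) (2,3)
{x/c/In/e, x/c/In/a} → row (6,5) (6,5)
{x/d/Out/e, x/d/Out/a, x/d/In/e, x/d/In/a} → row (3,-2) (3,-2)
{y/c/Out/e, y/c/Out/a, y/c/In/e, y/c/In/a, y/d/Out/e, y/d/Out/a, y/d/In/e, y/d/In/a} → row (2,-2) (2,-2)
That's 5 distinct rows out of 16 strategies.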